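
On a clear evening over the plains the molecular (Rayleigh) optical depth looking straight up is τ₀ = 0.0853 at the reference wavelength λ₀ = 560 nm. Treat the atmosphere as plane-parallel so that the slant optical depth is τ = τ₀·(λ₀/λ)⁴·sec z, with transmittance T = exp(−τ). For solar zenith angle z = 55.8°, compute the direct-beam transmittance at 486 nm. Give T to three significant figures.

0.765

sec 55.8° = 1.7791.
τ = 0.0853 × (560/486)⁴ × 1.7791 = 0.0853 × 1.7628 × 1.7791 = 0.2675.
T = exp(−0.2675) = 0.7653.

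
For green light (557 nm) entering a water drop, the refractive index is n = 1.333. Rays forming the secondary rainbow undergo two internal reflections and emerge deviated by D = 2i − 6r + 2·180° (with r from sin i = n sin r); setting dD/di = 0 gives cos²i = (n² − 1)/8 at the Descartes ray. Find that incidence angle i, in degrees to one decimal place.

71.8°

cos²i = (1.333² − 1)/8 = (1.77689 − 1)/8 = 0.09711.
cos i = 0.31163, so i = 71.843°.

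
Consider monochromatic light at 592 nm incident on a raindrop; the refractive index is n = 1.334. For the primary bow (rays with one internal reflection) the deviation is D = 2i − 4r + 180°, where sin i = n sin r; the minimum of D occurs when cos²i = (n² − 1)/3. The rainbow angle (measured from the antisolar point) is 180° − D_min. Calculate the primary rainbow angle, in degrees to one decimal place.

41.9°

cos²i = (1.77956 − 1)/3 = 0.25985; i = arccos(0.50976) = 59.352°.
sin r = sin 59.352°/1.334 = 0.64492; r = 40.159°.
D_min = 2·59.352° − 4·40.159° + 180° = 138.067°.
Rainbow angle = 180° − D_min = 41.933°.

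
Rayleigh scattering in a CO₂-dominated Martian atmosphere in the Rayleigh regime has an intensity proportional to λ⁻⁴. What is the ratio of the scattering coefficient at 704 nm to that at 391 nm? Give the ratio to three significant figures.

Rayleigh scattering ∝ λ⁻⁴, so the ratio of coefficients is the inverse fourth power of the wavelength ratio.
σ(704)/σ(391) = (391/704)⁴ = (0.5554)⁴ = 0.09515.

0.0952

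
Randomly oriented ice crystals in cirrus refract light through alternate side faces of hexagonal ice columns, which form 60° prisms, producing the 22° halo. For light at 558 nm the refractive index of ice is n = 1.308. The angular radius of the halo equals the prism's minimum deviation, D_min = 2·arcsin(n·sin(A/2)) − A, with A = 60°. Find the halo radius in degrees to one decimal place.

21.7°

n·sin(A/2) = 1.308 × sin 30° = 1.308 × 0.5000 = 0.6540.
D_min = 2·arcsin(0.6540) − 60° = 2 × 40.844° − 60° = 21.688°.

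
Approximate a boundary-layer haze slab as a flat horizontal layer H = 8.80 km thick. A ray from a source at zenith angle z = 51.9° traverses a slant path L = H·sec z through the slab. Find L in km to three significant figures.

sec z = 1/cos 51.9° = 1.6207.
L = 8.80 × 1.6207 = 14.262 km.

14.3 km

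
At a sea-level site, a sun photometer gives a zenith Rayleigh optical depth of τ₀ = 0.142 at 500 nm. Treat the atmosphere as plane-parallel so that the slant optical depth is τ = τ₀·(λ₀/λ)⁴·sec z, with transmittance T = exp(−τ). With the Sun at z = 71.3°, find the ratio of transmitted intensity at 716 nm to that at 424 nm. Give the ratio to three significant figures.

Airmass: sec 71.3° = 3.1190.
τ(716 nm) = 0.142 × (500/716)⁴ × 3.1190 = 0.142 × 0.2378 × 3.1190 = 0.1053.
τ(424 nm) = 0.142 × (500/424)⁴ × 3.1190 = 0.142 × 1.9338 × 3.1190 = 0.8565.
T(716)/T(424) = exp(τ_B − τ_A) = exp(0.7512) = 2.1195.

2.12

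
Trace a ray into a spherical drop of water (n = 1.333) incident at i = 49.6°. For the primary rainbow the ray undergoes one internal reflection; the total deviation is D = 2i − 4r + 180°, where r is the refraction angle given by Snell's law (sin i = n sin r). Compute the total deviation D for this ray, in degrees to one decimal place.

139.8°

sin r = sin 49.6° / 1.333 = 0.7615/1.333 = 0.5713; r = 34.84°.
D = 2·49.6° − 4·34.84° + 180° = 99.20° − 139.36° + 180° = 139.84°.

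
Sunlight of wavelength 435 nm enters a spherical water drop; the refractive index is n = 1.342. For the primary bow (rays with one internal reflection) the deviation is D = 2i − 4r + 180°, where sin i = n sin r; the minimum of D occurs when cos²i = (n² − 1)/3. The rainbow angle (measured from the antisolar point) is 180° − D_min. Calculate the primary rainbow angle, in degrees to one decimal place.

40.8°

cos²i = (1.80096 − 1)/3 = 0.26699; i = arccos(0.51671) = 58.888°.
sin r = sin 58.888°/1.342 = 0.63797; r = 39.641°.
D_min = 2·58.888° − 4·39.641° + 180° = 139.213°.
Rainbow angle = 180° − D_min = 40.787°.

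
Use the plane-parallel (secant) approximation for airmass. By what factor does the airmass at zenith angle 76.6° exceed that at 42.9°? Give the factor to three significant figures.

3.16

X(76.6°)/X(42.9°) = sec 76.6° / sec 42.9° = cos 42.9° / cos 76.6° = 0.7325/0.2317 = 3.1609.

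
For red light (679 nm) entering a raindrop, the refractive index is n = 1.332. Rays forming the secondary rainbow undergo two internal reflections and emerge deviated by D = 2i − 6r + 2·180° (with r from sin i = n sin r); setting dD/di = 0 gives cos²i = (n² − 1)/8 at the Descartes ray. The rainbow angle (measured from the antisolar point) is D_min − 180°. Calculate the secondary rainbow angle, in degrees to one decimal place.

50.6°

cos²i = (1.77422 − 1)/8 = 0.09678; i = arccos(0.31109) = 71.875°.
sin r = sin 71.875°/1.332 = 0.71350; r = 45.520°.
D_min = 2·71.875° − 6·45.520° + 360° = 230.628°.
Rainbow angle = D_min − 180° = 50.628°.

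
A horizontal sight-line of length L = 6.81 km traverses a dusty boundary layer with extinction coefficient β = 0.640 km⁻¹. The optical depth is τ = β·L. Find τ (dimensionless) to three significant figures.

4.36

τ = β·L = 0.640 × 6.81 = 4.3584.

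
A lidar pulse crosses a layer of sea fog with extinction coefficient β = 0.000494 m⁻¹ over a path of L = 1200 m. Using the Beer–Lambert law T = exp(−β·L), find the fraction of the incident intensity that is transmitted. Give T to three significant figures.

τ = β·L = 0.000494 × 1200 = 0.5928.
T = exp(−0.5928) = 0.5528.

0.553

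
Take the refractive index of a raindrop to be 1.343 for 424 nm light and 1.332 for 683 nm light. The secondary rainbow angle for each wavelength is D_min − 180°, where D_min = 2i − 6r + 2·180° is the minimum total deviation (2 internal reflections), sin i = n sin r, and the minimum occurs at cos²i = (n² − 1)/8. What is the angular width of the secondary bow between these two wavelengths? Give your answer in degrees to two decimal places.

2.85°

At 424 nm (n = 1.343): cos²i = 0.10046 → i = 71.522°, r = 44.928°, D_min = 233.478°, rainbow angle = 53.478°.
At 683 nm (n = 1.332): cos²i = 0.09678 → i = 71.875°, r = 45.520°, D_min = 230.628°, rainbow angle = 50.628°.
Angular width = |53.478° − 50.628°| = 2.849°.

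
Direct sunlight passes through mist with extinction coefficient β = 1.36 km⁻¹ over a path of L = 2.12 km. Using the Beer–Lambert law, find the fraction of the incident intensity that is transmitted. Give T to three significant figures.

0.0560

τ = β·L = 1.36 × 2.12 = 2.8832.
T = exp(−2.8832) = 0.0560.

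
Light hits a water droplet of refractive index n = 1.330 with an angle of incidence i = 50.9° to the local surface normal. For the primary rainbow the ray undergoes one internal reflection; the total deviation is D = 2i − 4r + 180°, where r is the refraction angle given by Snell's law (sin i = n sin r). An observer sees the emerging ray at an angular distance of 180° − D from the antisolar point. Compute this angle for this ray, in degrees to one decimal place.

sin r = sin 50.9° / 1.330 = 0.7760/1.330 = 0.5835; r = 35.70°.
D = 2·50.9° − 4·35.70° + 180° = 101.80° − 142.79° + 180° = 139.01°.
Angle from antisolar point = 180° − D = 40.99°.

41.0°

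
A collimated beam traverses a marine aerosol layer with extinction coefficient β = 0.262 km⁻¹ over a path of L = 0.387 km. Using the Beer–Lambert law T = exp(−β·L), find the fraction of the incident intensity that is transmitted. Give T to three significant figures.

τ = β·L = 0.262 × 0.387 = 0.1014.
T = exp(−0.1014) = 0.9036.

0.904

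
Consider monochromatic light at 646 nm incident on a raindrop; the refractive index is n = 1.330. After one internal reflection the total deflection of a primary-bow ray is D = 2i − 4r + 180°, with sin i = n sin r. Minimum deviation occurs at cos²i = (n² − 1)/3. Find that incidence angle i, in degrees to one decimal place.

59.6°

cos²i = (1.330² − 1)/3 = (1.76890 − 1)/3 = 0.25630.
cos i = 0.50626, so i = 59.585°.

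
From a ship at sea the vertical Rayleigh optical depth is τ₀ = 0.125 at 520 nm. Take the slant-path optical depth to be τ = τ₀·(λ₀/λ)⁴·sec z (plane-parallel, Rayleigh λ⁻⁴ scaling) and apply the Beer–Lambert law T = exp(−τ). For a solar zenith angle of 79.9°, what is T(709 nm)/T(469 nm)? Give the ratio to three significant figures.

Airmass: sec 79.9° = 5.7023.
τ(709 nm) = 0.125 × (520/709)⁴ × 5.7023 = 0.125 × 0.2894 × 5.7023 = 0.2062.
τ(469 nm) = 0.125 × (520/469)⁴ × 5.7023 = 0.125 × 1.5112 × 5.7023 = 1.0772.
T(709)/T(469) = exp(τ_B − τ_A) = exp(0.8709) = 2.3891.

2.39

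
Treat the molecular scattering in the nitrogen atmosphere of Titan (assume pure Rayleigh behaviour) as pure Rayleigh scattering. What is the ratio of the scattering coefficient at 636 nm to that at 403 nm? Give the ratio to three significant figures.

Rayleigh scattering ∝ λ⁻⁴, so the ratio of coefficients is the inverse fourth power of the wavelength ratio.
σ(636)/σ(403) = (403/636)⁴ = (0.6336)⁴ = 0.1612.

0.161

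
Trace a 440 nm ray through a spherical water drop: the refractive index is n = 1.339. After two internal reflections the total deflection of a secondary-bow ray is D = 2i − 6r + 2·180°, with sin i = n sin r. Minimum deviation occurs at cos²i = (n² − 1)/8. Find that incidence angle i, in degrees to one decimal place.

71.6°

cos²i = (1.339² − 1)/8 = (1.79292 − 1)/8 = 0.09912.
cos i = 0.31483, so i = 71.650°.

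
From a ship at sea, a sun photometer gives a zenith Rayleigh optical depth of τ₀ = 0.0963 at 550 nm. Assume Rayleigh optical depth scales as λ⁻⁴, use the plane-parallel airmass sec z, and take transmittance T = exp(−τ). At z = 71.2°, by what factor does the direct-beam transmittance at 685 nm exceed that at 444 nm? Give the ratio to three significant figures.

1.78

Airmass: sec 71.2° = 3.1030.
τ(685 nm) = 0.0963 × (550/685)⁴ × 3.1030 = 0.0963 × 0.4156 × 3.1030 = 0.1242.
τ(444 nm) = 0.0963 × (550/444)⁴ × 3.1030 = 0.0963 × 2.3546 × 3.1030 = 0.7036.
T(685)/T(444) = exp(τ_B − τ_A) = exp(0.5794) = 1.7850.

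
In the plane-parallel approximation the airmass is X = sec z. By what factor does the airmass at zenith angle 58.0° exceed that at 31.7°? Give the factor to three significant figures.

1.61

X(58.0°)/X(31.7°) = sec 58.0° / sec 31.7° = cos 31.7° / cos 58.0° = 0.8508/0.5299 = 1.6055.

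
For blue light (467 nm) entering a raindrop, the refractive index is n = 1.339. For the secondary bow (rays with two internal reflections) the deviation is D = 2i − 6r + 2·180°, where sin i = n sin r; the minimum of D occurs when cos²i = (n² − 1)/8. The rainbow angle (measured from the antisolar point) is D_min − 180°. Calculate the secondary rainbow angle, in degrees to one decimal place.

52.5°

cos²i = (1.79292 − 1)/8 = 0.09912; i = arccos(0.31483) = 71.650°.
sin r = sin 71.650°/1.339 = 0.70885; r = 45.141°.
D_min = 2·71.650° − 6·45.141° + 360° = 232.451°.
Rainbow angle = D_min − 180° = 52.451°.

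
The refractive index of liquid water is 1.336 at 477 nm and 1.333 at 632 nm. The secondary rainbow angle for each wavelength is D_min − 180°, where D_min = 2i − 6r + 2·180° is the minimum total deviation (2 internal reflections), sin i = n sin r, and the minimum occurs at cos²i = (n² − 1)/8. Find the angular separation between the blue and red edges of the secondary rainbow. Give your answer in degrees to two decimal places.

0.78°

At 477 nm (n = 1.336): cos²i = 0.09811 → i = 71.746°, r = 45.303°, D_min = 231.674°, rainbow angle = 51.674°.
At 632 nm (n = 1.333): cos²i = 0.09711 → i = 71.843°, r = 45.466°, D_min = 230.891°, rainbow angle = 50.891°.
Angular width = |51.674° − 50.891°| = 0.783°.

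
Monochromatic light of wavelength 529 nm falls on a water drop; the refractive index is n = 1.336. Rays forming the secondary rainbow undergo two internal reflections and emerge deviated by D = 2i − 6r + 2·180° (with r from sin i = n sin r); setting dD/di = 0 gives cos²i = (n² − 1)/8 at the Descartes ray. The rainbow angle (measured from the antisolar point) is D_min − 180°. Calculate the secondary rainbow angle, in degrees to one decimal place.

51.7°

cos²i = (1.78490 − 1)/8 = 0.09811; i = arccos(0.31323) = 71.746°.
sin r = sin 71.746°/1.336 = 0.71084; r = 45.303°.
D_min = 2·71.746° − 6·45.303° + 360° = 231.674°.
Rainbow angle = D_min − 180° = 51.674°.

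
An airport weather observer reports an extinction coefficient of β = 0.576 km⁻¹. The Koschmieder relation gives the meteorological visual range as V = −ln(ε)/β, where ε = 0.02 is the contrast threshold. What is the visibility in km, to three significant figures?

V = −ln(0.02) / 0.576 = 3.912 / 0.576 = 6.7917 km.

6.79 km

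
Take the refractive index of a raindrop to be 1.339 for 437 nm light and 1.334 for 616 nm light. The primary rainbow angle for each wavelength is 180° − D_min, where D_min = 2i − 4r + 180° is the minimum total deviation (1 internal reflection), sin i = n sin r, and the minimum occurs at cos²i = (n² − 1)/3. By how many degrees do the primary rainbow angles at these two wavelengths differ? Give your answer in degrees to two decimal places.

0.72°

At 437 nm (n = 1.339): cos²i = 0.26431 → i = 59.062°, r = 39.834°, D_min = 138.786°, rainbow angle = 41.214°.
At 616 nm (n = 1.334): cos²i = 0.25985 → i = 59.352°, r = 40.159°, D_min = 138.067°, rainbow angle = 41.933°.
Angular width = |41.214° − 41.933°| = 0.719°.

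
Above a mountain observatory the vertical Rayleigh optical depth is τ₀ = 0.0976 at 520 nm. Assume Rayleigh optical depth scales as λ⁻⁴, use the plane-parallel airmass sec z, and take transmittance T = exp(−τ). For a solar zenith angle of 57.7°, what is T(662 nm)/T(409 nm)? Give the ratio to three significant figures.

Airmass: sec 57.7° = 1.8714.
τ(662 nm) = 0.0976 × (520/662)⁴ × 1.8714 = 0.0976 × 0.3807 × 1.8714 = 0.0695.
τ(409 nm) = 0.0976 × (520/409)⁴ × 1.8714 = 0.0976 × 2.6129 × 1.8714 = 0.4772.
T(662)/T(409) = exp(τ_B − τ_A) = exp(0.4077) = 1.5034.

1.50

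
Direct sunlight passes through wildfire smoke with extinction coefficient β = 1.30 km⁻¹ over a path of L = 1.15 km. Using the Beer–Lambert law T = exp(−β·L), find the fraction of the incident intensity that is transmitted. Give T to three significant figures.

τ = β·L = 1.30 × 1.15 = 1.4950.
T = exp(−1.4950) = 0.2242.

0.224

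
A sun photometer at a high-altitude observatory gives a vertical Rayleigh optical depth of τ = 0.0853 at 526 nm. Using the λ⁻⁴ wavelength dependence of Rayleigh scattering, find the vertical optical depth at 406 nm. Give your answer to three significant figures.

0.240

τ(406 nm) = τ(526 nm) × (526/406)⁴ = 0.0853 × (1.2956)⁴ = 0.0853 × 2.8173 = 0.2403.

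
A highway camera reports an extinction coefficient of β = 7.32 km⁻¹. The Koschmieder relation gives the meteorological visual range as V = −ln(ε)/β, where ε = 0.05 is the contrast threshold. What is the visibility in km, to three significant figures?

V = −ln(0.05) / 7.32 = 2.996 / 7.32 = 0.4093 km.

0.409 km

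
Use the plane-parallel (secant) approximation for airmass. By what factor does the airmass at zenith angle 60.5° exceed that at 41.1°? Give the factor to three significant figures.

X(60.5°)/X(41.1°) = sec 60.5° / sec 41.1° = cos 41.1° / cos 60.5° = 0.7536/0.4924 = 1.5303.

1.53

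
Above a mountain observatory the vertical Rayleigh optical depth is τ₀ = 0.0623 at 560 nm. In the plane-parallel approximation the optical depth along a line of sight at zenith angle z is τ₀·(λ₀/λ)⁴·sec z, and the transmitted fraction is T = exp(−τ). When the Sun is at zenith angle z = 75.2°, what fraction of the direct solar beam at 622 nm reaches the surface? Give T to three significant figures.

0.852

sec 75.2° = 3.9147.
τ = 0.0623 × (560/622)⁴ × 3.9147 = 0.0623 × 0.6570 × 3.9147 = 0.1602.
T = exp(−0.1602) = 0.8519.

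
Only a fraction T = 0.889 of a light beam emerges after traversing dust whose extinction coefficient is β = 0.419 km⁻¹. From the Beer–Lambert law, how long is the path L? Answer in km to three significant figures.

0.281 km

Beer–Lambert: T = exp(−βL) ⇒ L = −ln(T)/β = −ln(0.889)/0.419 = 0.1177/0.419 = 0.2808 km.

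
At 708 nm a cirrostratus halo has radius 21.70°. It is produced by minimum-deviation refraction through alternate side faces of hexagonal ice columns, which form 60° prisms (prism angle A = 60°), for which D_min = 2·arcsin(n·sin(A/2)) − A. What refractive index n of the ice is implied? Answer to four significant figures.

Rearranging: n = sin((D_min + A)/2) / sin(A/2).
(D_min + A)/2 = (21.70° + 60°)/2 = 40.850°.
n = sin 40.850° / sin 30° = 0.6541 / 0.5000 = 1.3082.

1.308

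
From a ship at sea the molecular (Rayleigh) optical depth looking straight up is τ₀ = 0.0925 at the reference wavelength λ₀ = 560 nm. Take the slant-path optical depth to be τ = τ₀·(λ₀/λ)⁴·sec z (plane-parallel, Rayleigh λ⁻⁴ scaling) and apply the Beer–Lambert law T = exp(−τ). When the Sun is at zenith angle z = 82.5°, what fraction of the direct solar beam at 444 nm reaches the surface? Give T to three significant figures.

sec 82.5° = 7.6613.
τ = 0.0925 × (560/444)⁴ × 7.6613 = 0.0925 × 2.5306 × 7.6613 = 1.7933.
T = exp(−1.7933) = 0.1664.

0.166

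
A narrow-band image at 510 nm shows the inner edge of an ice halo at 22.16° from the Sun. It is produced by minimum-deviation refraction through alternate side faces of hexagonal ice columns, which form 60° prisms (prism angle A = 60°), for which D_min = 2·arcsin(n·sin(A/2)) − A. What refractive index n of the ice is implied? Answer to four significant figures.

Rearranging: n = sin((D_min + A)/2) / sin(A/2).
(D_min + A)/2 = (22.16° + 60°)/2 = 41.080°.
n = sin 41.080° / sin 30° = 0.6571 / 0.5000 = 1.3142.

1.314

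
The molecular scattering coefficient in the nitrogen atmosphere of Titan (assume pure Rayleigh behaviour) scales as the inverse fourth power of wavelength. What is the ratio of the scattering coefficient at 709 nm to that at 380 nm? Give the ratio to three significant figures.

0.0825

Rayleigh scattering ∝ λ⁻⁴, so the ratio of coefficients is the inverse fourth power of the wavelength ratio.
σ(709)/σ(380) = (380/709)⁴ = (0.5360)⁴ = 0.08252.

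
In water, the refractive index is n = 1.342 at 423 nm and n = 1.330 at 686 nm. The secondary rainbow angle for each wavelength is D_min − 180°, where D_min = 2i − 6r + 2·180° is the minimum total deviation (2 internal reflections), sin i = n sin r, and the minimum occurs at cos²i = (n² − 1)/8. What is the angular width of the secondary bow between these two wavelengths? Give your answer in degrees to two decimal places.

3.12°

At 423 nm (n = 1.342): cos²i = 0.10012 → i = 71.554°, r = 44.981°, D_min = 233.222°, rainbow angle = 53.222°.
At 686 nm (n = 1.330): cos²i = 0.09611 → i = 71.940°, r = 45.630°, D_min = 230.101°, rainbow angle = 50.101°.
Angular width = |53.222° − 50.101°| = 3.121°.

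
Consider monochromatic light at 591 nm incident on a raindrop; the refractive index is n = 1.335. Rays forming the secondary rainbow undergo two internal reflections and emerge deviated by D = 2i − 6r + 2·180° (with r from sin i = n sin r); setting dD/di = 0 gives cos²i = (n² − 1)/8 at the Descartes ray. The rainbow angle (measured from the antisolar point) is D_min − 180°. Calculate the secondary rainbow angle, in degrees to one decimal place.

cos²i = (1.78222 − 1)/8 = 0.09778; i = arccos(0.31269) = 71.778°.
sin r = sin 71.778°/1.335 = 0.71150; r = 45.357°.
D_min = 2·71.778° − 6·45.357° + 360° = 231.414°.
Rainbow angle = D_min − 180° = 51.414°.

51.4°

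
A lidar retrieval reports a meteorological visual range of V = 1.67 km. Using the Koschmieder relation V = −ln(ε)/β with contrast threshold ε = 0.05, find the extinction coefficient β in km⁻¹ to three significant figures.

β = −ln(0.05) / V = 2.996 / 1.67 = 1.7939 km⁻¹.

1.79 km⁻¹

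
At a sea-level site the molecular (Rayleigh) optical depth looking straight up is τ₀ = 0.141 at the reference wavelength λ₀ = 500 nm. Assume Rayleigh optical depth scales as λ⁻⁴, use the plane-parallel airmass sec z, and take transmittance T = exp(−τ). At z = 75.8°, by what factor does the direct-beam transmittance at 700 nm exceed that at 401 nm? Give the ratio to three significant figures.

3.45

Airmass: sec 75.8° = 4.0765.
τ(700 nm) = 0.141 × (500/700)⁴ × 4.0765 = 0.141 × 0.2603 × 4.0765 = 0.1496.
τ(401 nm) = 0.141 × (500/401)⁴ × 4.0765 = 0.141 × 2.4171 × 4.0765 = 1.3893.
T(700)/T(401) = exp(τ_B − τ_A) = exp(1.2397) = 3.4547.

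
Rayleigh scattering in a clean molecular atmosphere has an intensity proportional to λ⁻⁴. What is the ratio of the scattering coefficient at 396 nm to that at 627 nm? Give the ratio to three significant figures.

Rayleigh scattering ∝ λ⁻⁴, so the ratio of coefficients is the inverse fourth power of the wavelength ratio.
σ(396)/σ(627) = (627/396)⁴ = (1.5833)⁴ = 6.285.

6.28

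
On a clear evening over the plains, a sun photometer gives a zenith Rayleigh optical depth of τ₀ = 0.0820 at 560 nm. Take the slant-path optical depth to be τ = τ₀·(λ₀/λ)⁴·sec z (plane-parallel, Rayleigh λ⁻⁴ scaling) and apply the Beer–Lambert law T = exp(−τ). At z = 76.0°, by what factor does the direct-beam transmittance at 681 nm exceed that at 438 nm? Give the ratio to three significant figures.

2.12

Airmass: sec 76.0° = 4.1336.
τ(681 nm) = 0.0820 × (560/681)⁴ × 4.1336 = 0.0820 × 0.4573 × 4.1336 = 0.1550.
τ(438 nm) = 0.0820 × (560/438)⁴ × 4.1336 = 0.0820 × 2.6721 × 4.1336 = 0.9057.
T(681)/T(438) = exp(τ_B − τ_A) = exp(0.7507) = 2.1185.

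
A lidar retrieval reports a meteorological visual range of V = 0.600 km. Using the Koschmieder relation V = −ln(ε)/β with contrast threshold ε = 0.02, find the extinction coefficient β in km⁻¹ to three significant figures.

6.52 km⁻¹

β = −ln(0.02) / V = 3.912 / 0.600 = 6.5200 km⁻¹.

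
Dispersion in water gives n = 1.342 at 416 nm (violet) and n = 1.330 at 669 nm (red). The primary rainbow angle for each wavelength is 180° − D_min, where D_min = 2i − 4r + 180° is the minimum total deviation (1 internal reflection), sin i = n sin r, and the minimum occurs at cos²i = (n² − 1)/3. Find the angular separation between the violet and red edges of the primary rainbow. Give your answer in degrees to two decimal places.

1.73°

At 416 nm (n = 1.342): cos²i = 0.26699 → i = 58.888°, r = 39.641°, D_min = 139.213°, rainbow angle = 40.787°.
At 669 nm (n = 1.330): cos²i = 0.25630 → i = 59.585°, r = 40.422°, D_min = 137.484°, rainbow angle = 42.516°.
Angular width = |40.787° − 42.516°| = 1.729°.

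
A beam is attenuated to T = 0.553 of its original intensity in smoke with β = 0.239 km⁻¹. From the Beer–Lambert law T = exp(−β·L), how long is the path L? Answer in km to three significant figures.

Beer–Lambert: T = exp(−βL) ⇒ L = −ln(T)/β = −ln(0.553)/0.239 = 0.5924/0.239 = 2.479 km.

2.48 km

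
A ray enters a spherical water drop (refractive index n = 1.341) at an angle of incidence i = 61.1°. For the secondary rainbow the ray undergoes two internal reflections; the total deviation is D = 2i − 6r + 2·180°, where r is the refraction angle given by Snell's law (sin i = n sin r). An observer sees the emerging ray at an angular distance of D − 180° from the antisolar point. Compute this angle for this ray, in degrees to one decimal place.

57.7°

sin r = sin 61.1° / 1.341 = 0.8755/1.341 = 0.6528; r = 40.76°.
D = 2·61.1° − 6·40.76° + 2·180° = 122.20° − 244.54° + 360° = 237.66°.
Angle from antisolar point = D − 180° = 57.66°.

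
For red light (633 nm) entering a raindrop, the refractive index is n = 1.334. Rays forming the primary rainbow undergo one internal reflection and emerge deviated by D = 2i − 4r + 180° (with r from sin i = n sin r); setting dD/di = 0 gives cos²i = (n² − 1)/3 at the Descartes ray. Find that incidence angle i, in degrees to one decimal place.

cos²i = (1.334² − 1)/3 = (1.77956 − 1)/3 = 0.25985.
cos i = 0.50976, so i = 59.352°.

59.4°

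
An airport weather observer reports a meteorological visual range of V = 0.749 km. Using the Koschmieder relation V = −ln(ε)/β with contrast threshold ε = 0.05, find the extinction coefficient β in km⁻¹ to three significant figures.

β = −ln(0.05) / V = 2.996 / 0.749 = 3.9996 km⁻¹.

4.00 km⁻¹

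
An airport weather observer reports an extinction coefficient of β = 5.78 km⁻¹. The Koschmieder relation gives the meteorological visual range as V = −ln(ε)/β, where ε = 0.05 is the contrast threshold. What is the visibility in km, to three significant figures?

0.518 km

V = −ln(0.05) / 5.78 = 2.996 / 5.78 = 0.5183 km.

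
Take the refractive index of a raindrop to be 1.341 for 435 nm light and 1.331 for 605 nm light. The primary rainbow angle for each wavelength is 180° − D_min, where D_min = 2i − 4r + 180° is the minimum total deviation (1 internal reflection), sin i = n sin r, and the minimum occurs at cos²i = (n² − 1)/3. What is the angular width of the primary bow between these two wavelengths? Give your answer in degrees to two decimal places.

At 435 nm (n = 1.341): cos²i = 0.26609 → i = 58.946°, r = 39.705°, D_min = 139.071°, rainbow angle = 40.929°.
At 605 nm (n = 1.331): cos²i = 0.25719 → i = 59.527°, r = 40.356°, D_min = 137.630°, rainbow angle = 42.370°.
Angular width = |40.929° − 42.370°| = 1.441°.

1.44°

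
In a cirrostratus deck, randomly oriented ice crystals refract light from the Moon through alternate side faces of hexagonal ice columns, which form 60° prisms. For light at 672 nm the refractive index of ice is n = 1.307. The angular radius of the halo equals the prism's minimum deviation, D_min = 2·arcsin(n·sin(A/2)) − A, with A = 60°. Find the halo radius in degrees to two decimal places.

n·sin(A/2) = 1.307 × sin 30° = 1.307 × 0.5000 = 0.6535.
D_min = 2·arcsin(0.6535) − 60° = 2 × 40.806° − 60° = 21.612°.

21.61°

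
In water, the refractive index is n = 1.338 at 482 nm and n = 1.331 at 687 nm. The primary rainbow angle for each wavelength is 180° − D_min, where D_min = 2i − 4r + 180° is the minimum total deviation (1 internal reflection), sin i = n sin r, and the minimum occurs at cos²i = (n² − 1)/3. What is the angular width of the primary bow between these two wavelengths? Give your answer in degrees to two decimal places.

At 482 nm (n = 1.338): cos²i = 0.26341 → i = 59.120°, r = 39.899°, D_min = 138.643°, rainbow angle = 41.357°.
At 687 nm (n = 1.331): cos²i = 0.25719 → i = 59.527°, r = 40.356°, D_min = 137.630°, rainbow angle = 42.370°.
Angular width = |41.357° − 42.370°| = 1.013°.

1.01°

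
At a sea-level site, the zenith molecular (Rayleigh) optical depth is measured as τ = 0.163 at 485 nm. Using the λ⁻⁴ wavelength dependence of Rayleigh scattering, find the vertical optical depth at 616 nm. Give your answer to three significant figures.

0.0626

τ(616 nm) = τ(485 nm) × (485/616)⁴ = 0.163 × (0.7873)⁴ = 0.163 × 0.3843 = 0.0626.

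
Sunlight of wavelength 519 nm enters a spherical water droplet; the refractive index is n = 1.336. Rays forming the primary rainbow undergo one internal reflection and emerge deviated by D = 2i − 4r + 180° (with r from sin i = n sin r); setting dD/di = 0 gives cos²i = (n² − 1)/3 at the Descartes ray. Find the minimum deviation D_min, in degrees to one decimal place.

138.4°

cos²i = (1.78490 − 1)/3 = 0.26163; i = arccos(0.51150) = 59.236°.
sin r = sin 59.236°/1.336 = 0.64318; r = 40.029°.
D_min = 2·59.236° − 4·40.029° + 180° = 138.356°.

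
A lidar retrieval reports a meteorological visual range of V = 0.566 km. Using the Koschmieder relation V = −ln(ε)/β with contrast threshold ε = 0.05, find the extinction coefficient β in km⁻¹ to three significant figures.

β = −ln(0.05) / V = 2.996 / 0.566 = 5.2928 km⁻¹.

5.29 km⁻¹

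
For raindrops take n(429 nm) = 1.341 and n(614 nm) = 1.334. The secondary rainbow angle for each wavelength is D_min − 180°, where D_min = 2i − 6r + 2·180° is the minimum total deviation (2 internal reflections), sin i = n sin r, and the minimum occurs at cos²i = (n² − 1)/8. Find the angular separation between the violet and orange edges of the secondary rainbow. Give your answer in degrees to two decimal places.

At 429 nm (n = 1.341): cos²i = 0.09979 → i = 71.586°, r = 45.034°, D_min = 232.966°, rainbow angle = 52.966°.
At 614 nm (n = 1.334): cos²i = 0.09744 → i = 71.810°, r = 45.411°, D_min = 231.153°, rainbow angle = 51.153°.
Angular width = |52.966° − 51.153°| = 1.813°.

1.81°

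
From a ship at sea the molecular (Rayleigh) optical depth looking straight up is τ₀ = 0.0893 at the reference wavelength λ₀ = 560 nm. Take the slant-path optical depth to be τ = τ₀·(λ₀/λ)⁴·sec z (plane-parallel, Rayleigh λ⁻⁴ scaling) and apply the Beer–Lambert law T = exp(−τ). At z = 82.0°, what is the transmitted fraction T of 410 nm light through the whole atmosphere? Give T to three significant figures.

sec 82.0° = 7.1853.
τ = 0.0893 × (560/410)⁴ × 7.1853 = 0.0893 × 3.4803 × 7.1853 = 2.2331.
T = exp(−2.2331) = 0.1072.

0.107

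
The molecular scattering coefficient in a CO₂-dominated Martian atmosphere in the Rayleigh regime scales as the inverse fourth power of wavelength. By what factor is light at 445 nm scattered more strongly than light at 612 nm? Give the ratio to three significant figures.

Rayleigh scattering ∝ λ⁻⁴, so the ratio of coefficients is the inverse fourth power of the wavelength ratio.
σ(445)/σ(612) = (612/445)⁴ = (1.3753)⁴ = 3.577.

3.58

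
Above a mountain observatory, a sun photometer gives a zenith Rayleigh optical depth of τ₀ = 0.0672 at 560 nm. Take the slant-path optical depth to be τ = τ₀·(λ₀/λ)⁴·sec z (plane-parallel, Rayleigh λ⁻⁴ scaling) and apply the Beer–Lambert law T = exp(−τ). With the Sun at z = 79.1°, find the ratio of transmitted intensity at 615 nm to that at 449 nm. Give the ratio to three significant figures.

Airmass: sec 79.1° = 5.2883.
τ(615 nm) = 0.0672 × (560/615)⁴ × 5.2883 = 0.0672 × 0.6875 × 5.2883 = 0.2443.
τ(449 nm) = 0.0672 × (560/449)⁴ × 5.2883 = 0.0672 × 2.4197 × 5.2883 = 0.8599.
T(615)/T(449) = exp(τ_B − τ_A) = exp(0.6156) = 1.8508.

1.85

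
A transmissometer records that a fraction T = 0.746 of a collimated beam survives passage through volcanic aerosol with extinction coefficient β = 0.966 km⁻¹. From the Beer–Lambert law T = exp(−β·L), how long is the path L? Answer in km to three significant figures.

Beer–Lambert: T = exp(−βL) ⇒ L = −ln(T)/β = −ln(0.746)/0.966 = 0.2930/0.966 = 0.3033 km.

0.303 km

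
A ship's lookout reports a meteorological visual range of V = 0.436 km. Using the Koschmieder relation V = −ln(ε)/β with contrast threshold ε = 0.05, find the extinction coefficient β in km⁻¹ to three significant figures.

6.87 km⁻¹

β = −ln(0.05) / V = 2.996 / 0.436 = 6.8709 km⁻¹.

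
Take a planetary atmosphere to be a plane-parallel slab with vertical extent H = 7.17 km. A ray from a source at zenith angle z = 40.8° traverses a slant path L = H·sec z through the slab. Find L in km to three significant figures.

9.47 km

sec z = 1/cos 40.8° = 1.3210.
L = 7.17 × 1.3210 = 9.472 km.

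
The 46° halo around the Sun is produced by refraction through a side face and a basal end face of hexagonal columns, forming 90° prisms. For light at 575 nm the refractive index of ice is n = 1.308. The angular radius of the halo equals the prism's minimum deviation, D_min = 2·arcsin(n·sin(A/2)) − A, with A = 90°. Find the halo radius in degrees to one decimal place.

45.3°

n·sin(A/2) = 1.308 × sin 45° = 1.308 × 0.7071 = 0.9249.
D_min = 2·arcsin(0.9249) − 90° = 2 × 67.653° − 90° = 45.305°.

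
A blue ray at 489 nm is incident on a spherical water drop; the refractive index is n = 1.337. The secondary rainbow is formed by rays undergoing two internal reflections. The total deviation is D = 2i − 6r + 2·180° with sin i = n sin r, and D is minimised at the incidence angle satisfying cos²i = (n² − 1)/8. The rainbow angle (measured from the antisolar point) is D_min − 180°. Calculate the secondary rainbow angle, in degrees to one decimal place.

cos²i = (1.78757 − 1)/8 = 0.09845; i = arccos(0.31376) = 71.714°.
sin r = sin 71.714°/1.337 = 0.71017; r = 45.249°.
D_min = 2·71.714° − 6·45.249° + 360° = 231.934°.
Rainbow angle = D_min − 180° = 51.934°.

51.9°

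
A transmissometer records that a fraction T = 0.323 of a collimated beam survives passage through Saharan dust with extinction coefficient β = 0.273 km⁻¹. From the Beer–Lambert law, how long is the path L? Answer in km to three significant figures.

4.14 km

Beer–Lambert: T = exp(−βL) ⇒ L = −ln(T)/β = −ln(0.323)/0.273 = 1.1301/0.273 = 4.14 km.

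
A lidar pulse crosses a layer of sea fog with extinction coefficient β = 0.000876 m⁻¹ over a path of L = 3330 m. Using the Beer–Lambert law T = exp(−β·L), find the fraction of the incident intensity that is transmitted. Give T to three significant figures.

τ = β·L = 0.000876 × 3330 = 2.9171.
T = exp(−2.9171) = 0.0541.

0.0541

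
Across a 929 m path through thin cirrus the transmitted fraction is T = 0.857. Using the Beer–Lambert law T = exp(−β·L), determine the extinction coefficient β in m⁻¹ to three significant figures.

0.000166 m⁻¹

Beer–Lambert: T = exp(−βL) ⇒ β = −ln(T)/L = −ln(0.857)/929 = 0.1543/929 = 0.0001661 m⁻¹.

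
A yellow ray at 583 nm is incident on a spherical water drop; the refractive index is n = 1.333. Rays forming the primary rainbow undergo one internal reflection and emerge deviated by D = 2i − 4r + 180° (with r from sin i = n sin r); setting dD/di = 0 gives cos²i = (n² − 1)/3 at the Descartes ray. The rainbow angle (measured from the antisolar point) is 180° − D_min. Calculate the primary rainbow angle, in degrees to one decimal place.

42.1°

cos²i = (1.77689 − 1)/3 = 0.25896; i = arccos(0.50888) = 59.410°.
sin r = sin 59.410°/1.333 = 0.64579; r = 40.225°.
D_min = 2·59.410° − 4·40.225° + 180° = 137.922°.
Rainbow angle = 180° − D_min = 42.078°.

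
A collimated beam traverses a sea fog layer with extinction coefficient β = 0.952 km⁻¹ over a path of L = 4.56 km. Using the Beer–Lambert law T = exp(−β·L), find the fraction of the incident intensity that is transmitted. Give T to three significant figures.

τ = β·L = 0.952 × 4.56 = 4.3411.
T = exp(−4.3411) = 0.0130.

0.0130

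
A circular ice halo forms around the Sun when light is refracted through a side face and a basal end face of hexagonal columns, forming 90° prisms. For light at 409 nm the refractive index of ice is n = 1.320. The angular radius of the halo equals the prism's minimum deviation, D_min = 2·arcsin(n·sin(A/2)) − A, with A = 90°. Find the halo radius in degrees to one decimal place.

47.9°

n·sin(A/2) = 1.320 × sin 45° = 1.320 × 0.7071 = 0.9334.
D_min = 2·arcsin(0.9334) − 90° = 2 × 68.968° − 90° = 47.936°.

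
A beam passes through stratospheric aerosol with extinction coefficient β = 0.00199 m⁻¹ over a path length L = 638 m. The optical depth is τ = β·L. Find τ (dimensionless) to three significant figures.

1.27

τ = β·L = 0.00199 × 638 = 1.2696.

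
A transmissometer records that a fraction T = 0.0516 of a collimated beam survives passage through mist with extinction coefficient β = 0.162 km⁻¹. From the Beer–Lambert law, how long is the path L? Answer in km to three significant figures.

Beer–Lambert: T = exp(−βL) ⇒ L = −ln(T)/β = −ln(0.0516)/0.162 = 2.9642/0.162 = 18.3 km.

18.3 km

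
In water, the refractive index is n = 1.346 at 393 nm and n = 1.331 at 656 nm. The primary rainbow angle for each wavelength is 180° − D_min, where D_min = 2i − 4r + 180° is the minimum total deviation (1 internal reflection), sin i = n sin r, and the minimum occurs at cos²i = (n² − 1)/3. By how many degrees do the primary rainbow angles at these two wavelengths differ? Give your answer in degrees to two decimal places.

2.15°

At 393 nm (n = 1.346): cos²i = 0.27057 → i = 58.657°, r = 39.384°, D_min = 139.775°, rainbow angle = 40.225°.
At 656 nm (n = 1.331): cos²i = 0.25719 → i = 59.527°, r = 40.356°, D_min = 137.630°, rainbow angle = 42.370°.
Angular width = |40.225° − 42.370°| = 2.145°.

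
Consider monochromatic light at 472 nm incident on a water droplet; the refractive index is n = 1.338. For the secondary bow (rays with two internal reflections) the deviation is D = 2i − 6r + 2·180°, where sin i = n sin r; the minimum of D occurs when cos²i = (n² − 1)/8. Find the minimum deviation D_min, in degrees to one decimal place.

cos²i = (1.79024 − 1)/8 = 0.09878; i = arccos(0.31429) = 71.682°.
sin r = sin 71.682°/1.338 = 0.70951; r = 45.195°.
D_min = 2·71.682° − 6·45.195° + 360° = 232.193°.

232.2°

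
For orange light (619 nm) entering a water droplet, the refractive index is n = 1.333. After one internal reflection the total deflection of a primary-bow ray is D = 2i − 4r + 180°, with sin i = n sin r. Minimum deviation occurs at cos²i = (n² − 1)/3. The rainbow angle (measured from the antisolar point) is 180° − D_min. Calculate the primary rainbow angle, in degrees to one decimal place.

cos²i = (1.77689 − 1)/3 = 0.25896; i = arccos(0.50888) = 59.410°.
sin r = sin 59.410°/1.333 = 0.64579; r = 40.225°.
D_min = 2·59.410° − 4·40.225° + 180° = 137.922°.
Rainbow angle = 180° − D_min = 42.078°.

42.1°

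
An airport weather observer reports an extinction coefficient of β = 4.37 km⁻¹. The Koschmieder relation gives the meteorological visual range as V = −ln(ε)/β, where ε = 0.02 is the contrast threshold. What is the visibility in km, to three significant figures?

V = −ln(0.02) / 4.37 = 3.912 / 4.37 = 0.8952 km.

0.895 km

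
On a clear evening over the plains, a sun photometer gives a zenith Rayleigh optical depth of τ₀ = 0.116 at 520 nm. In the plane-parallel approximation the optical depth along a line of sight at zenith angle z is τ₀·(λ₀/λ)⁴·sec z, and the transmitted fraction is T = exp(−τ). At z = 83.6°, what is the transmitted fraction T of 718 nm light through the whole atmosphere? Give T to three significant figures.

0.751

sec 83.6° = 8.9711.
τ = 0.116 × (520/718)⁴ × 8.9711 = 0.116 × 0.2751 × 8.9711 = 0.2863.
T = exp(−0.2863) = 0.7510.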